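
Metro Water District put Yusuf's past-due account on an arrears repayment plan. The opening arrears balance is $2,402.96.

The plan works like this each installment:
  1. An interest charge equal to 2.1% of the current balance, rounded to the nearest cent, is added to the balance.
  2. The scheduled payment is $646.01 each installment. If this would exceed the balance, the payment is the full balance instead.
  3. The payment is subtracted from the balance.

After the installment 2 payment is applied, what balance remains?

$1,199.36

Installment 1: opening $2,402.96; interest $50.46 → $2,453.42; payment $646.01; balance $1,807.41
Installment 2: opening $1,807.41; interest $37.96 → $1,845.37; payment $646.01; balance $1,199.36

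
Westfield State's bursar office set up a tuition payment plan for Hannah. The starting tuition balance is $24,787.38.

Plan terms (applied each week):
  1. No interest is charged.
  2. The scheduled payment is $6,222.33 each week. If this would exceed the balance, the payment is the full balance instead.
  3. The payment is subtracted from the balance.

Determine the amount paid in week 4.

$6,120.39

Week 1: opening $24,787.38; payment $6,222.33; balance $18,565.05
Week 2: opening $18,565.05; payment $6,222.33; balance $12,342.72
Week 3: opening $12,342.72; payment $6,222.33; balance $6,120.39
Week 4: opening $6,120.39; payment $6,120.39; balance $0.00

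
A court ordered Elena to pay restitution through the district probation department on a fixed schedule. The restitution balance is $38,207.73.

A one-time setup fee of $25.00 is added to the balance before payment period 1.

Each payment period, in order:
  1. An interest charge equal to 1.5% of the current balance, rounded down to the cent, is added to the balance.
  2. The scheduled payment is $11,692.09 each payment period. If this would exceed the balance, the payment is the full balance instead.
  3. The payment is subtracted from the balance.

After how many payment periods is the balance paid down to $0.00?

Payment period 1: opening $38,232.73; interest $573.49 → $38,806.22; payment $11,692.09; balance $27,114.13
Payment period 2: opening $27,114.13; interest $406.71 → $27,520.84; payment $11,692.09; balance $15,828.75
Payment period 3: opening $15,828.75; interest $237.43 → $16,066.18; payment $11,692.09; balance $4,374.09
Payment period 4: opening $4,374.09; interest $65.61 → $4,439.70; payment $4,439.70; balance $0.00
Balance reaches $0.00 in payment period 4.

4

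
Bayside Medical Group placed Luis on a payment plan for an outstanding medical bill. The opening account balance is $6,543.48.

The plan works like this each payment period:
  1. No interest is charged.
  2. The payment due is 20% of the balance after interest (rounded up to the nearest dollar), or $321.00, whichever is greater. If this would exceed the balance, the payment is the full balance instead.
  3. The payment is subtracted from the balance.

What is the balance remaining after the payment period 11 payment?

Payment period 1: $6,543.48 − $1,309.00 → $5,234.48
Payment period 2: $5,234.48 − $1,047.00 → $4,187.48
Payment period 3: $4,187.48 − $838.00 → $3,349.48
Payment period 4: $3,349.48 − $670.00 → $2,679.48
Payment period 5: $2,679.48 − $536.00 → $2,143.48
Payment period 6: $2,143.48 − $429.00 → $1,714.48
Payment period 7: $1,714.48 − $343.00 → $1,371.48
Payment period 8: $1,371.48 − $321.00 → $1,050.48
Payment period 9: $1,050.48 − $321.00 → $729.48
Payment period 10: $729.48 − $321.00 → $408.48
Payment period 11: $408.48 − $321.00 → $87.48

$87.48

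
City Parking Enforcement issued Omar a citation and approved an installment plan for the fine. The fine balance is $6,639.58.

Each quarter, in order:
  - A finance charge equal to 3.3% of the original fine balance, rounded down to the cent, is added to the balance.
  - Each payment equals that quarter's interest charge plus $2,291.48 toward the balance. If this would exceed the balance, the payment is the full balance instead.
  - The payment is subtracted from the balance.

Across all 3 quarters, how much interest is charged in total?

$657.30

# | Opening | Interest | Payment | End bal
1 | $6,639.58 | $219.10 | $2,510.58 | $4,348.10
2 | $4,348.10 | $219.10 | $2,510.58 | $2,056.62
3 | $2,056.62 | $219.10 | $2,275.72 | $0.00
Total interest: $219.10 + $219.10 + $219.10 = $657.30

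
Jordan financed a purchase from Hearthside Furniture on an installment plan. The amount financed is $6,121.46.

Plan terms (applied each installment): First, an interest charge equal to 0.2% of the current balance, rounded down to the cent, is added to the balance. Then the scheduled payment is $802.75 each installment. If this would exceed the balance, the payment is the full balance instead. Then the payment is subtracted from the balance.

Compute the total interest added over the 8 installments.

Installment 1: $6,121.46 +$12.24 interest = $6,133.70; pay $802.75 → $5,330.95
Installment 2: $5,330.95 +$10.66 interest = $5,341.61; pay $802.75 → $4,538.86
Installment 3: $4,538.86 +$9.07 interest = $4,547.93; pay $802.75 → $3,745.18
Installment 4: $3,745.18 +$7.49 interest = $3,752.67; pay $802.75 → $2,949.92
Installment 5: $2,949.92 +$5.89 interest = $2,955.81; pay $802.75 → $2,153.06
Installment 6: $2,153.06 +$4.30 interest = $2,157.36; pay $802.75 → $1,354.61
Installment 7: $1,354.61 +$2.70 interest = $1,357.31; pay $802.75 → $554.56
Installment 8: $554.56 +$1.10 interest = $555.66; pay $555.66 → $0.00
Total interest: $12.24 + $10.66 + $9.07 + $7.49 + $5.89 + $4.30 + $2.70 + $1.10 = $53.45

$53.45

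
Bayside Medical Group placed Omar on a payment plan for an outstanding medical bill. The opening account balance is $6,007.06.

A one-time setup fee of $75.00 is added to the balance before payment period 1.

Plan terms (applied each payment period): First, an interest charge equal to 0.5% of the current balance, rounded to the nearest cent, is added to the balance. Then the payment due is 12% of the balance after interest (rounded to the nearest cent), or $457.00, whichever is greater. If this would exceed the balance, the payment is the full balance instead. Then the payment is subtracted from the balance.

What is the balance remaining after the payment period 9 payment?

$1,506.88

Payment period 1: $6,082.06 +$30.41 interest = $6,112.47; pay $733.50 → $5,378.97
Payment period 2: $5,378.97 +$26.89 interest = $5,405.86; pay $648.70 → $4,757.16
Payment period 3: $4,757.16 +$23.79 interest = $4,780.95; pay $573.71 → $4,207.24
Payment period 4: $4,207.24 +$21.04 interest = $4,228.28; pay $507.39 → $3,720.89
Payment period 5: $3,720.89 +$18.60 interest = $3,739.49; pay $457.00 → $3,282.49
Payment period 6: $3,282.49 +$16.41 interest = $3,298.90; pay $457.00 → $2,841.90
Payment period 7: $2,841.90 +$14.21 interest = $2,856.11; pay $457.00 → $2,399.11
Payment period 8: $2,399.11 +$12.00 interest = $2,411.11; pay $457.00 → $1,954.11
Payment period 9: $1,954.11 +$9.77 interest = $1,963.88; pay $457.00 → $1,506.88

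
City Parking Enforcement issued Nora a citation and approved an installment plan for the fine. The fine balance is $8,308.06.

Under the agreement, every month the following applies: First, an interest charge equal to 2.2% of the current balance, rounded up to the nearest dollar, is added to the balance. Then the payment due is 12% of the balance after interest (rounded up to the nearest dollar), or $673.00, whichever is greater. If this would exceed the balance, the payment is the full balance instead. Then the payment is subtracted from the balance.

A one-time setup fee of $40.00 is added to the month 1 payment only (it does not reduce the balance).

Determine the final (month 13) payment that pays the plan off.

$669.06

# | Opening | Interest | Payment | Fee | End bal
1 | $8,308.06 | $183.00 | $1,019.00 | $40.00 | $7,472.06
2 | $7,472.06 | $165.00 | $917.00 | — | $6,720.06
3 | $6,720.06 | $148.00 | $825.00 | — | $6,043.06
4 | $6,043.06 | $133.00 | $742.00 | — | $5,434.06
5 | $5,434.06 | $120.00 | $673.00 | — | $4,881.06
6 | $4,881.06 | $108.00 | $673.00 | — | $4,316.06
7 | $4,316.06 | $95.00 | $673.00 | — | $3,738.06
8 | $3,738.06 | $83.00 | $673.00 | — | $3,148.06
9 | $3,148.06 | $70.00 | $673.00 | — | $2,545.06
10 | $2,545.06 | $56.00 | $673.00 | — | $1,928.06
11 | $1,928.06 | $43.00 | $673.00 | — | $1,298.06
12 | $1,298.06 | $29.00 | $673.00 | — | $654.06
13 | $654.06 | $15.00 | $669.06 | — | $0.00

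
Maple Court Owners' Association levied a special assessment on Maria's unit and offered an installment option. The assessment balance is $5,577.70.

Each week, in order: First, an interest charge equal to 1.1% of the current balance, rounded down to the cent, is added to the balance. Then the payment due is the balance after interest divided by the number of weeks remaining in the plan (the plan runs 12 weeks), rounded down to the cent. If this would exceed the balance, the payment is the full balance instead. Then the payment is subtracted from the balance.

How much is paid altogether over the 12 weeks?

Week 1: opening $5,577.70; interest $61.35 → $5,639.05; payment $469.92; balance $5,169.13
Week 2: opening $5,169.13; interest $56.86 → $5,225.99; payment $475.09; balance $4,750.90
Week 3: opening $4,750.90; interest $52.25 → $4,803.15; payment $480.31; balance $4,322.84
Week 4: opening $4,322.84; interest $47.55 → $4,370.39; payment $485.59; balance $3,884.80
Week 5: opening $3,884.80; interest $42.73 → $3,927.53; payment $490.94; balance $3,436.59
Week 6: opening $3,436.59; interest $37.80 → $3,474.39; payment $496.34; balance $2,978.05
Week 7: opening $2,978.05; interest $32.75 → $3,010.80; payment $501.80; balance $2,509.00
Week 8: opening $2,509.00; interest $27.59 → $2,536.59; payment $507.31; balance $2,029.28
Week 9: opening $2,029.28; interest $22.32 → $2,051.60; payment $512.90; balance $1,538.70
Week 10: opening $1,538.70; interest $16.92 → $1,555.62; payment $518.54; balance $1,037.08
Week 11: opening $1,037.08; interest $11.40 → $1,048.48; payment $524.24; balance $524.24
Week 12: opening $524.24; interest $5.76 → $530.00; payment $530.00; balance $0.00
Total paid: $5,992.98

$5,992.98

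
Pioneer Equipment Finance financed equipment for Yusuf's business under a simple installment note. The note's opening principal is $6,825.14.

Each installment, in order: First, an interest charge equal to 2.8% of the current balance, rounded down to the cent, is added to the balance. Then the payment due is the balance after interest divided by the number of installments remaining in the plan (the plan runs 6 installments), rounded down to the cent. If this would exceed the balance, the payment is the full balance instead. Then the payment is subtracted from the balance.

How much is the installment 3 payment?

Installment 1: $6,825.14 +$191.10 interest = $7,016.24; pay $1,169.37 → $5,846.87
Installment 2: $5,846.87 +$163.71 interest = $6,010.58; pay $1,202.11 → $4,808.47
Installment 3: $4,808.47 +$134.63 interest = $4,943.10; pay $1,235.77 → $3,707.33

$1,235.77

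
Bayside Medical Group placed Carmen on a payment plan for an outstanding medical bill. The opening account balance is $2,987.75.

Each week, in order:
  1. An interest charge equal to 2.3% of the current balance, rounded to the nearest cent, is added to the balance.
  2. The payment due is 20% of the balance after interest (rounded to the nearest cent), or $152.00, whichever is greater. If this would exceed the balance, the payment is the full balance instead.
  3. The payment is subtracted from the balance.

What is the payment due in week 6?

$224.43

Week 1: opening $2,987.75; interest $68.72 → $3,056.47; payment $611.29; balance $2,445.18
Week 2: opening $2,445.18; interest $56.24 → $2,501.42; payment $500.28; balance $2,001.14
Week 3: opening $2,001.14; interest $46.03 → $2,047.17; payment $409.43; balance $1,637.74
Week 4: opening $1,637.74; interest $37.67 → $1,675.41; payment $335.08; balance $1,340.33
Week 5: opening $1,340.33; interest $30.83 → $1,371.16; payment $274.23; balance $1,096.93
Week 6: opening $1,096.93; interest $25.23 → $1,122.16; payment $224.43; balance $897.73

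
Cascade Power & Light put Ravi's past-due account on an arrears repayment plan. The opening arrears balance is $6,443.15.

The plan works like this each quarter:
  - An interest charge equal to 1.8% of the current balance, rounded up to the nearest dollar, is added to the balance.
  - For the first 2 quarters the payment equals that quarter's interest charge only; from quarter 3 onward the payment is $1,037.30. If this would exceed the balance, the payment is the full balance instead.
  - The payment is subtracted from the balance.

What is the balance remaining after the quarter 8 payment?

$663.35

Quarter 1: $6,443.15 +$116.00 interest = $6,559.15; pay $116.00 → $6,443.15
Quarter 2: $6,443.15 +$116.00 interest = $6,559.15; pay $116.00 → $6,443.15
Quarter 3: $6,443.15 +$116.00 interest = $6,559.15; pay $1,037.30 → $5,521.85
Quarter 4: $5,521.85 +$100.00 interest = $5,621.85; pay $1,037.30 → $4,584.55
Quarter 5: $4,584.55 +$83.00 interest = $4,667.55; pay $1,037.30 → $3,630.25
Quarter 6: $3,630.25 +$66.00 interest = $3,696.25; pay $1,037.30 → $2,658.95
Quarter 7: $2,658.95 +$48.00 interest = $2,706.95; pay $1,037.30 → $1,669.65
Quarter 8: $1,669.65 +$31.00 interest = $1,700.65; pay $1,037.30 → $663.35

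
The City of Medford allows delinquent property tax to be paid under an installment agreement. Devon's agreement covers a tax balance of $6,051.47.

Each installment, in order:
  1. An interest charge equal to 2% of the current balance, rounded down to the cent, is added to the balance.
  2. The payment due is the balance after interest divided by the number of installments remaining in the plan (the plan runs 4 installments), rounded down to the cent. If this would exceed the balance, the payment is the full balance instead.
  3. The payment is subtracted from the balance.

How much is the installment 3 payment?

$1,605.46

Installment 1: $6,051.47 +$121.02 interest = $6,172.49; pay $1,543.12 → $4,629.37
Installment 2: $4,629.37 +$92.58 interest = $4,721.95; pay $1,573.98 → $3,147.97
Installment 3: $3,147.97 +$62.95 interest = $3,210.92; pay $1,605.46 → $1,605.46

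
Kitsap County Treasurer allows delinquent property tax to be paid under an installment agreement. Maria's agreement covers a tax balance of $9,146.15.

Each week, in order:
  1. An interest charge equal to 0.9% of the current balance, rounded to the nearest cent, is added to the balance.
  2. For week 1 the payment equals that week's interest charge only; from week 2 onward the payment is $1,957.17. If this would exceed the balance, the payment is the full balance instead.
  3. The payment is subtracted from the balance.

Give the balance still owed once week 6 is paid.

Week 1: opening $9,146.15; interest $82.32 → $9,228.47; payment $82.32; balance $9,146.15
Week 2: opening $9,146.15; interest $82.32 → $9,228.47; payment $1,957.17; balance $7,271.30
Week 3: opening $7,271.30; interest $65.44 → $7,336.74; payment $1,957.17; balance $5,379.57
Week 4: opening $5,379.57; interest $48.42 → $5,427.99; payment $1,957.17; balance $3,470.82
Week 5: opening $3,470.82; interest $31.24 → $3,502.06; payment $1,957.17; balance $1,544.89
Week 6: opening $1,544.89; interest $13.90 → $1,558.79; payment $1,558.79; balance $0.00

$0.00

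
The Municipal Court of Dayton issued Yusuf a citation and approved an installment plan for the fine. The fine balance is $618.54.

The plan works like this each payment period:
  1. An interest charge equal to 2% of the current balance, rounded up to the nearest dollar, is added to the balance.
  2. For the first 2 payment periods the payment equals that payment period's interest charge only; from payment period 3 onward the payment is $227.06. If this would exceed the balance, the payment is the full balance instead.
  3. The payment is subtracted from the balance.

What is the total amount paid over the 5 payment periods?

Payment period 1: opening $618.54; interest $13.00 → $631.54; payment $13.00; balance $618.54
Payment period 2: opening $618.54; interest $13.00 → $631.54; payment $13.00; balance $618.54
Payment period 3: opening $618.54; interest $13.00 → $631.54; payment $227.06; balance $404.48
Payment period 4: opening $404.48; interest $9.00 → $413.48; payment $227.06; balance $186.42
Payment period 5: opening $186.42; interest $4.00 → $190.42; payment $190.42; balance $0.00
Total paid: $670.54

$670.54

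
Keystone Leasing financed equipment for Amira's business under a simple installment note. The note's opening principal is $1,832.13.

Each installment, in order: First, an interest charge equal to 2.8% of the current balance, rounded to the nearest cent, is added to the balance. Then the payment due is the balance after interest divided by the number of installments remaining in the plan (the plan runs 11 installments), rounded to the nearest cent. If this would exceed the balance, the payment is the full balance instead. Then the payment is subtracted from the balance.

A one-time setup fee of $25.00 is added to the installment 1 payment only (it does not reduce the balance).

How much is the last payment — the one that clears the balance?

$225.68

Installment 1: opening $1,832.13; interest $51.30 → $1,883.43; payment $171.22 (+ $25.00 fee); balance $1,712.21
Installment 2: opening $1,712.21; interest $47.94 → $1,760.15; payment $176.02; balance $1,584.13
Installment 3: opening $1,584.13; interest $44.36 → $1,628.49; payment $180.94; balance $1,447.55
Installment 4: opening $1,447.55; interest $40.53 → $1,488.08; payment $186.01; balance $1,302.07
Installment 5: opening $1,302.07; interest $36.46 → $1,338.53; payment $191.22; balance $1,147.31
Installment 6: opening $1,147.31; interest $32.12 → $1,179.43; payment $196.57; balance $982.86
Installment 7: opening $982.86; interest $27.52 → $1,010.38; payment $202.08; balance $808.30
Installment 8: opening $808.30; interest $22.63 → $830.93; payment $207.73; balance $623.20
Installment 9: opening $623.20; interest $17.45 → $640.65; payment $213.55; balance $427.10
Installment 10: opening $427.10; interest $11.96 → $439.06; payment $219.53; balance $219.53
Installment 11: opening $219.53; interest $6.15 → $225.68; payment $225.68; balance $0.00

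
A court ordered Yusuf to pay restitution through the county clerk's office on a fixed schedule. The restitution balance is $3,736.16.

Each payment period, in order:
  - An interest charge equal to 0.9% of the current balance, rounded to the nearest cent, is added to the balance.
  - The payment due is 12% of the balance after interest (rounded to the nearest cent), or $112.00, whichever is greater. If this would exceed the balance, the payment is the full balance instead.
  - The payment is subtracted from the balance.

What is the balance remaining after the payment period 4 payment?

$2,322.33

Payment period 1: $3,736.16 +$33.63 interest = $3,769.79; pay $452.37 → $3,317.42
Payment period 2: $3,317.42 +$29.86 interest = $3,347.28; pay $401.67 → $2,945.61
Payment period 3: $2,945.61 +$26.51 interest = $2,972.12; pay $356.65 → $2,615.47
Payment period 4: $2,615.47 +$23.54 interest = $2,639.01; pay $316.68 → $2,322.33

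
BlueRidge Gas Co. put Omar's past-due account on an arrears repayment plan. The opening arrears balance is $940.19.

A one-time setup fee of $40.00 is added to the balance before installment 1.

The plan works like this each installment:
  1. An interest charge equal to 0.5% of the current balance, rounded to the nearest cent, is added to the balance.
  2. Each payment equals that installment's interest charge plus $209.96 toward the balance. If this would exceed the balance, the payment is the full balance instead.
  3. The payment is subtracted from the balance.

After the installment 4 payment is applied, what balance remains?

$140.35

# | Opening | Interest | Payment | End bal
1 | $980.19 | $4.90 | $214.86 | $770.23
2 | $770.23 | $3.85 | $213.81 | $560.27
3 | $560.27 | $2.80 | $212.76 | $350.31
4 | $350.31 | $1.75 | $211.71 | $140.35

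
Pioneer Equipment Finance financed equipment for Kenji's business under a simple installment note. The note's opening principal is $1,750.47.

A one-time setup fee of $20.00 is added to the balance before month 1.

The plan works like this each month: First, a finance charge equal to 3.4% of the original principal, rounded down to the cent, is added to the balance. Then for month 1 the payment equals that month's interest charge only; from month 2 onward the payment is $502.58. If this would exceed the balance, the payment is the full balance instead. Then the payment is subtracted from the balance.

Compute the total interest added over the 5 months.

$297.55

# | Opening | Interest | Payment | End bal
1 | $1,770.47 | $59.51 | $59.51 | $1,770.47
2 | $1,770.47 | $59.51 | $502.58 | $1,327.40
3 | $1,327.40 | $59.51 | $502.58 | $884.33
4 | $884.33 | $59.51 | $502.58 | $441.26
5 | $441.26 | $59.51 | $500.77 | $0.00
Total interest: $59.51 + $59.51 + $59.51 + $59.51 + $59.51 = $297.55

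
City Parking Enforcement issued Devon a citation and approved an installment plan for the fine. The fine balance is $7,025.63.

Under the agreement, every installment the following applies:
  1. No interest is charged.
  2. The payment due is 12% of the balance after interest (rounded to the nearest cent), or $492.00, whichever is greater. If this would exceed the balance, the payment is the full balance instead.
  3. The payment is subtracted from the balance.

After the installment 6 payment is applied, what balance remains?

Installment 1: $7,025.63 − $843.08 → $6,182.55
Installment 2: $6,182.55 − $741.91 → $5,440.64
Installment 3: $5,440.64 − $652.88 → $4,787.76
Installment 4: $4,787.76 − $574.53 → $4,213.23
Installment 5: $4,213.23 − $505.59 → $3,707.64
Installment 6: $3,707.64 − $492.00 → $3,215.64

$3,215.64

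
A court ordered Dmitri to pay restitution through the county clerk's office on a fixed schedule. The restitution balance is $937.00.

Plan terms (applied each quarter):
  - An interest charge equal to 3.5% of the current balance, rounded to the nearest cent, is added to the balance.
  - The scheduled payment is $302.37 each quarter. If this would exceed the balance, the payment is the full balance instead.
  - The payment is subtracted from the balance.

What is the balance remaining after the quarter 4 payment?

$0.00

Quarter 1: opening $937.00; interest $32.80 → $969.80; payment $302.37; balance $667.43
Quarter 2: opening $667.43; interest $23.36 → $690.79; payment $302.37; balance $388.42
Quarter 3: opening $388.42; interest $13.59 → $402.01; payment $302.37; balance $99.64
Quarter 4: opening $99.64; interest $3.49 → $103.13; payment $103.13; balance $0.00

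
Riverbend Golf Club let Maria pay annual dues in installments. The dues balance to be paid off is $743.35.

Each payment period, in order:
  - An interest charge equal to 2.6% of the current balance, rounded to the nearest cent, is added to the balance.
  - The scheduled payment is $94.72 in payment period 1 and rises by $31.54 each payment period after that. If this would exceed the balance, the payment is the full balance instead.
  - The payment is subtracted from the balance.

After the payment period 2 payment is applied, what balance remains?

$559.07

Payment period 1: $743.35 +$19.33 interest = $762.68; pay $94.72 → $667.96
Payment period 2: $667.96 +$17.37 interest = $685.33; pay $126.26 → $559.07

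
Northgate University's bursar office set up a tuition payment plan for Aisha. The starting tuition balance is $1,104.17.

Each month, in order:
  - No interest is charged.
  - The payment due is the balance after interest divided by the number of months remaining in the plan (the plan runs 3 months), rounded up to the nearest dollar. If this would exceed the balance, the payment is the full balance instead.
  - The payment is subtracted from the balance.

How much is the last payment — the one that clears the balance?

$367.17

Month 1: $1,104.17 − $369.00 → $735.17
Month 2: $735.17 − $368.00 → $367.17
Month 3: $367.17 − $367.17 → $0.00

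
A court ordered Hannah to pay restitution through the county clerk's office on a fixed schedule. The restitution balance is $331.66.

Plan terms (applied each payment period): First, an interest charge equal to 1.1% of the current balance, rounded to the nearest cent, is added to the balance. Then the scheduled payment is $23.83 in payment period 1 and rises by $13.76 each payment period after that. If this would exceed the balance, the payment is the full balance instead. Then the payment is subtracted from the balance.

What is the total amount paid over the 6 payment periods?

Payment period 1: opening $331.66; interest $3.65 → $335.31; payment $23.83; balance $311.48
Payment period 2: opening $311.48; interest $3.43 → $314.91; payment $37.59; balance $277.32
Payment period 3: opening $277.32; interest $3.05 → $280.37; payment $51.35; balance $229.02
Payment period 4: opening $229.02; interest $2.52 → $231.54; payment $65.11; balance $166.43
Payment period 5: opening $166.43; interest $1.83 → $168.26; payment $78.87; balance $89.39
Payment period 6: opening $89.39; interest $0.98 → $90.37; payment $90.37; balance $0.00
Total paid: $347.12

$347.12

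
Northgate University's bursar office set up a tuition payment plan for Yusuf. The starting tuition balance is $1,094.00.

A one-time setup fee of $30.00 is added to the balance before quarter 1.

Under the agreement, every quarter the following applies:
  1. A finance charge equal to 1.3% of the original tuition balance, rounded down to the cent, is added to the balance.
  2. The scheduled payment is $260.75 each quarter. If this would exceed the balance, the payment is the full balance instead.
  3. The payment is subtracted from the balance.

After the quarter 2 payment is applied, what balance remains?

$630.94

Quarter 1: opening $1,124.00; interest $14.22 → $1,138.22; payment $260.75; balance $877.47
Quarter 2: opening $877.47; interest $14.22 → $891.69; payment $260.75; balance $630.94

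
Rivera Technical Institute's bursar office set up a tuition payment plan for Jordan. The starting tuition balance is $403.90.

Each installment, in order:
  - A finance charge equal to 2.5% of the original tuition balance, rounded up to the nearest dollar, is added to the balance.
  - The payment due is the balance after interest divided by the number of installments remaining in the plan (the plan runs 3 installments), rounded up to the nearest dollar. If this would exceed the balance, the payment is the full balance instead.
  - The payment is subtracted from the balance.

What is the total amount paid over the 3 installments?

Installment 1: opening $403.90; interest $11.00 → $414.90; payment $139.00; balance $275.90
Installment 2: opening $275.90; interest $11.00 → $286.90; payment $144.00; balance $142.90
Installment 3: opening $142.90; interest $11.00 → $153.90; payment $153.90; balance $0.00
Total paid: $436.90

$436.90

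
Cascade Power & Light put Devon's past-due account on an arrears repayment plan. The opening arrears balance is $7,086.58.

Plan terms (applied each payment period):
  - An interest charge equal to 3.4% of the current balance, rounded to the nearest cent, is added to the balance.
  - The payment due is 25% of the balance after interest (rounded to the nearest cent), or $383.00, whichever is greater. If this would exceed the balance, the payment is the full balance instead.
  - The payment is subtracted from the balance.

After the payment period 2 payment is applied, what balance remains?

# | Opening | Interest | Payment | End bal
1 | $7,086.58 | $240.94 | $1,831.88 | $5,495.64
2 | $5,495.64 | $186.85 | $1,420.62 | $4,261.87

$4,261.87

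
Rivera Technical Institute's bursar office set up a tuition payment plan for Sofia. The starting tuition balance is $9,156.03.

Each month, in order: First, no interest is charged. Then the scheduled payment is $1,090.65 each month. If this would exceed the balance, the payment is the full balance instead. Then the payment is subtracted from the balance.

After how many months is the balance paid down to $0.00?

9

Month 1: opening $9,156.03; payment $1,090.65; balance $8,065.38
Month 2: opening $8,065.38; payment $1,090.65; balance $6,974.73
Month 3: opening $6,974.73; payment $1,090.65; balance $5,884.08
Month 4: opening $5,884.08; payment $1,090.65; balance $4,793.43
Month 5: opening $4,793.43; payment $1,090.65; balance $3,702.78
Month 6: opening $3,702.78; payment $1,090.65; balance $2,612.13
Month 7: opening $2,612.13; payment $1,090.65; balance $1,521.48
Month 8: opening $1,521.48; payment $1,090.65; balance $430.83
Month 9: opening $430.83; payment $430.83; balance $0.00
Balance reaches $0.00 in month 9.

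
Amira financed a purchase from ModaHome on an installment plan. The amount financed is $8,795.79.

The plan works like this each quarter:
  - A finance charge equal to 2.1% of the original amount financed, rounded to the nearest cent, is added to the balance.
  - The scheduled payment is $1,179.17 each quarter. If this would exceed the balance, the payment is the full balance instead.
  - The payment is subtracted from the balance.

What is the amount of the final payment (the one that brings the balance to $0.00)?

$1,024.82

Quarter 1: $8,795.79 +$184.71 interest = $8,980.50; pay $1,179.17 → $7,801.33
Quarter 2: $7,801.33 +$184.71 interest = $7,986.04; pay $1,179.17 → $6,806.87
Quarter 3: $6,806.87 +$184.71 interest = $6,991.58; pay $1,179.17 → $5,812.41
Quarter 4: $5,812.41 +$184.71 interest = $5,997.12; pay $1,179.17 → $4,817.95
Quarter 5: $4,817.95 +$184.71 interest = $5,002.66; pay $1,179.17 → $3,823.49
Quarter 6: $3,823.49 +$184.71 interest = $4,008.20; pay $1,179.17 → $2,829.03
Quarter 7: $2,829.03 +$184.71 interest = $3,013.74; pay $1,179.17 → $1,834.57
Quarter 8: $1,834.57 +$184.71 interest = $2,019.28; pay $1,179.17 → $840.11
Quarter 9: $840.11 +$184.71 interest = $1,024.82; pay $1,024.82 → $0.00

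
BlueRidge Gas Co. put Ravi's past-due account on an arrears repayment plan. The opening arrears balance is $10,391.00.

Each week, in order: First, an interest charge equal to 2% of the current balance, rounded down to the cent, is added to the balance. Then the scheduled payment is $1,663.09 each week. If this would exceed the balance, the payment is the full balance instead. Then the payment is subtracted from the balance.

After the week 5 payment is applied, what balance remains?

$2,817.69

Week 1: opening $10,391.00; interest $207.82 → $10,598.82; payment $1,663.09; balance $8,935.73
Week 2: opening $8,935.73; interest $178.71 → $9,114.44; payment $1,663.09; balance $7,451.35
Week 3: opening $7,451.35; interest $149.02 → $7,600.37; payment $1,663.09; balance $5,937.28
Week 4: opening $5,937.28; interest $118.74 → $6,056.02; payment $1,663.09; balance $4,392.93
Week 5: opening $4,392.93; interest $87.85 → $4,480.78; payment $1,663.09; balance $2,817.69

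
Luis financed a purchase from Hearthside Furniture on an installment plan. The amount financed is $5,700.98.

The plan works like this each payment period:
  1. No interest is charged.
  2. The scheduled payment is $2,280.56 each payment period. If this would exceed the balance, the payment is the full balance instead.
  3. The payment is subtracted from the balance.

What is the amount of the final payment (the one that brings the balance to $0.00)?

$1,139.86

# | Opening | Payment | End bal
1 | $5,700.98 | $2,280.56 | $3,420.42
2 | $3,420.42 | $2,280.56 | $1,139.86
3 | $1,139.86 | $1,139.86 | $0.00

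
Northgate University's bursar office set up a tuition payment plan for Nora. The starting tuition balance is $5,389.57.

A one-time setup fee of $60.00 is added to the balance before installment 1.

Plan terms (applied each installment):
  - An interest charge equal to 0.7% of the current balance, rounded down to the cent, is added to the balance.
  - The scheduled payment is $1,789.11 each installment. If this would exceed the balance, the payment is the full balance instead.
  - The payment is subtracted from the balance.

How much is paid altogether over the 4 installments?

# | Opening | Interest | Payment | End bal
1 | $5,449.57 | $38.14 | $1,789.11 | $3,698.60
2 | $3,698.60 | $25.89 | $1,789.11 | $1,935.38
3 | $1,935.38 | $13.54 | $1,789.11 | $159.81
4 | $159.81 | $1.11 | $160.92 | $0.00
Total paid: $5,528.25

$5,528.25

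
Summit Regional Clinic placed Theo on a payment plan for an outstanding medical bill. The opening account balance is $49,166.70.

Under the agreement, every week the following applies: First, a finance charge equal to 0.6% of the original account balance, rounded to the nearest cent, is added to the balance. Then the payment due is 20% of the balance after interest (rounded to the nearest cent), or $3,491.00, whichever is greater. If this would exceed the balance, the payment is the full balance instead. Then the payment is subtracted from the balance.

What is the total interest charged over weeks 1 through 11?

$3,245.00

Week 1: $49,166.70 +$295.00 interest = $49,461.70; pay $9,892.34 → $39,569.36
Week 2: $39,569.36 +$295.00 interest = $39,864.36; pay $7,972.87 → $31,891.49
Week 3: $31,891.49 +$295.00 interest = $32,186.49; pay $6,437.30 → $25,749.19
Week 4: $25,749.19 +$295.00 interest = $26,044.19; pay $5,208.84 → $20,835.35
Week 5: $20,835.35 +$295.00 interest = $21,130.35; pay $4,226.07 → $16,904.28
Week 6: $16,904.28 +$295.00 interest = $17,199.28; pay $3,491.00 → $13,708.28
Week 7: $13,708.28 +$295.00 interest = $14,003.28; pay $3,491.00 → $10,512.28
Week 8: $10,512.28 +$295.00 interest = $10,807.28; pay $3,491.00 → $7,316.28
Week 9: $7,316.28 +$295.00 interest = $7,611.28; pay $3,491.00 → $4,120.28
Week 10: $4,120.28 +$295.00 interest = $4,415.28; pay $3,491.00 → $924.28
Week 11: $924.28 +$295.00 interest = $1,219.28; pay $1,219.28 → $0.00
Total interest: $295.00 + $295.00 + $295.00 + $295.00 + $295.00 + $295.00 + $295.00 + $295.00 + $295.00 + $295.00 + $295.00 = $3,245.00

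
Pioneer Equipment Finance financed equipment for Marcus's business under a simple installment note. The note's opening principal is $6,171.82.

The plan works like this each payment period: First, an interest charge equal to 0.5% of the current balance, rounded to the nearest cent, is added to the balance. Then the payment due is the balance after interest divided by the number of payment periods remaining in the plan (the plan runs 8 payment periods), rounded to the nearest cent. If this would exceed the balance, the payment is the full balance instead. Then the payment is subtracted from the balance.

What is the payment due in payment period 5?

$790.96

Payment period 1: opening $6,171.82; interest $30.86 → $6,202.68; payment $775.34; balance $5,427.34
Payment period 2: opening $5,427.34; interest $27.14 → $5,454.48; payment $779.21; balance $4,675.27
Payment period 3: opening $4,675.27; interest $23.38 → $4,698.65; payment $783.11; balance $3,915.54
Payment period 4: opening $3,915.54; interest $19.58 → $3,935.12; payment $787.02; balance $3,148.10
Payment period 5: opening $3,148.10; interest $15.74 → $3,163.84; payment $790.96; balance $2,372.88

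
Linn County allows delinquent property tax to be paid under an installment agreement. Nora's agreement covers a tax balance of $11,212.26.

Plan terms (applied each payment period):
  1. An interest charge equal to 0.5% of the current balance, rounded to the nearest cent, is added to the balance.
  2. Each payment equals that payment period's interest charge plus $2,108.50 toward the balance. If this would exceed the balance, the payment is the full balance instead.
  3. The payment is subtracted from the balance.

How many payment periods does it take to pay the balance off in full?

6

# | Opening | Interest | Payment | End bal
1 | $11,212.26 | $56.06 | $2,164.56 | $9,103.76
2 | $9,103.76 | $45.52 | $2,154.02 | $6,995.26
3 | $6,995.26 | $34.98 | $2,143.48 | $4,886.76
4 | $4,886.76 | $24.43 | $2,132.93 | $2,778.26
5 | $2,778.26 | $13.89 | $2,122.39 | $669.76
6 | $669.76 | $3.35 | $673.11 | $0.00
Balance reaches $0.00 in payment period 6.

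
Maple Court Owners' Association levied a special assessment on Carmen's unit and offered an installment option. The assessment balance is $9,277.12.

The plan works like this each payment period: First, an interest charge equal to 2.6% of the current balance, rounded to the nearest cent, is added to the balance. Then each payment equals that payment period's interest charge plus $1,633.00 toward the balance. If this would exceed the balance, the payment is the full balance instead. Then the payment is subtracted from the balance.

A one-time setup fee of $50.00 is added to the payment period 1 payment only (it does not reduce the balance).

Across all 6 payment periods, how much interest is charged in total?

Payment period 1: opening $9,277.12; interest $241.21 → $9,518.33; payment $1,874.21 (+ $50.00 fee); balance $7,644.12
Payment period 2: opening $7,644.12; interest $198.75 → $7,842.87; payment $1,831.75; balance $6,011.12
Payment period 3: opening $6,011.12; interest $156.29 → $6,167.41; payment $1,789.29; balance $4,378.12
Payment period 4: opening $4,378.12; interest $113.83 → $4,491.95; payment $1,746.83; balance $2,745.12
Payment period 5: opening $2,745.12; interest $71.37 → $2,816.49; payment $1,704.37; balance $1,112.12
Payment period 6: opening $1,112.12; interest $28.92 → $1,141.04; payment $1,141.04; balance $0.00
Total interest: $241.21 + $198.75 + $156.29 + $113.83 + $71.37 + $28.92 = $810.37

$810.37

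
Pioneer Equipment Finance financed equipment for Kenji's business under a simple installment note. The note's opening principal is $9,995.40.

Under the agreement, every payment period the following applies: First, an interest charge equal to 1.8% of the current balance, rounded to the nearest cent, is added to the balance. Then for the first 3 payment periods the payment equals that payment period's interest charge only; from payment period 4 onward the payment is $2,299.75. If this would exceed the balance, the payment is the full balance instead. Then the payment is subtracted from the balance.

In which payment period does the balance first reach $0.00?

Payment period 1: $9,995.40 +$179.92 interest = $10,175.32; pay $179.92 → $9,995.40
Payment period 2: $9,995.40 +$179.92 interest = $10,175.32; pay $179.92 → $9,995.40
Payment period 3: $9,995.40 +$179.92 interest = $10,175.32; pay $179.92 → $9,995.40
Payment period 4: $9,995.40 +$179.92 interest = $10,175.32; pay $2,299.75 → $7,875.57
Payment period 5: $7,875.57 +$141.76 interest = $8,017.33; pay $2,299.75 → $5,717.58
Payment period 6: $5,717.58 +$102.92 interest = $5,820.50; pay $2,299.75 → $3,520.75
Payment period 7: $3,520.75 +$63.37 interest = $3,584.12; pay $2,299.75 → $1,284.37
Payment period 8: $1,284.37 +$23.12 interest = $1,307.49; pay $1,307.49 → $0.00
Balance reaches $0.00 in payment period 8.

8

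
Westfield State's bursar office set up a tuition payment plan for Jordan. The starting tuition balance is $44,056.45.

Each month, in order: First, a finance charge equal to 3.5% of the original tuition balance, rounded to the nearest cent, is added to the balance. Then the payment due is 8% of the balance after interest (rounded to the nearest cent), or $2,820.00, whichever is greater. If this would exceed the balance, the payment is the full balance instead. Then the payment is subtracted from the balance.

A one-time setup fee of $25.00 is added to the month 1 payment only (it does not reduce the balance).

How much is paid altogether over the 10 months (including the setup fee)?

$30,919.07

# | Opening | Interest | Payment | Fee | End bal
1 | $44,056.45 | $1,541.98 | $3,647.87 | $25.00 | $41,950.56
2 | $41,950.56 | $1,541.98 | $3,479.40 | — | $40,013.14
3 | $40,013.14 | $1,541.98 | $3,324.41 | — | $38,230.71
4 | $38,230.71 | $1,541.98 | $3,181.82 | — | $36,590.87
5 | $36,590.87 | $1,541.98 | $3,050.63 | — | $35,082.22
6 | $35,082.22 | $1,541.98 | $2,929.94 | — | $33,694.26
7 | $33,694.26 | $1,541.98 | $2,820.00 | — | $32,416.24
8 | $32,416.24 | $1,541.98 | $2,820.00 | — | $31,138.22
9 | $31,138.22 | $1,541.98 | $2,820.00 | — | $29,860.20
10 | $29,860.20 | $1,541.98 | $2,820.00 | — | $28,582.18
Total paid: $30,919.07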